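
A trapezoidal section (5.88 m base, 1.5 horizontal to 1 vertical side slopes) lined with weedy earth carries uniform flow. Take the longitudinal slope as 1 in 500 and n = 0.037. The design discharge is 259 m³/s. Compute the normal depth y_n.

Manning's equation rearranged: A R^(2/3) = nQ / (1·√S) = 0.037 × 259 / (√0.002) = 214.3.
Trying y = 7.86 m: A R^(2/3) = 353.4 — over.
Trying y = 4.76 m: A R^(2/3) = 119.9 — short.
Trying y = 6.26 m: A R^(2/3) = 214.4 — ≈ 214.3.

y_n = 6.26 m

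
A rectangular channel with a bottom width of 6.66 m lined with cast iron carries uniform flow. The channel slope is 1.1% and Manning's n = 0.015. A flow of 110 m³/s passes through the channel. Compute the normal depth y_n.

Manning's equation rearranged: A R^(2/3) = nQ / (1·√S) = 0.015 × 110 / (√0.011) = 15.73.
Trying y = 1.58 m: A R^(2/3) = 11.02 — short.
Trying y = 2.03 m: A R^(2/3) = 15.78 — close enough.

y_n = 2.03 m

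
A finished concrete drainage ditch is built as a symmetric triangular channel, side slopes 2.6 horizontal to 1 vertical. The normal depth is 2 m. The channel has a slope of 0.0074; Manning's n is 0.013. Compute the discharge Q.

For a triangular section with side slope z = 2.6: A = zy² = 2.6×2² = 10.4 m²; P = 2y√(1+z²) = 2×2×2.786 = 11.14 m.
Hydraulic radius R = A/P = 10.4/11.14 = 0.9333 m.
Manning's equation: Q = (1/n) A R^(2/3) S^(1/2) = (1/0.013) × 10.4 × 0.9333^(2/3) × 0.0074^(1/2) = 65.7 m³/s.

Q = 65.7 m³/s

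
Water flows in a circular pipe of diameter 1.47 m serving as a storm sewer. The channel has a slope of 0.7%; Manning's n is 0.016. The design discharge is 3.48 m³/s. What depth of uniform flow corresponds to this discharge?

Manning's equation rearranged: A R^(2/3) = nQ / (1·√S) = 0.016 × 3.48 / (√0.007) = 0.6655.
Trying y = 1.12 m: A R^(2/3) = 0.8084 — too large.
Trying y = 0.675 m: A R^(2/3) = 0.3758 — too small.
Trying y = 0.962 m: A R^(2/3) = 0.665 — close enough.

y_n = 0.962 m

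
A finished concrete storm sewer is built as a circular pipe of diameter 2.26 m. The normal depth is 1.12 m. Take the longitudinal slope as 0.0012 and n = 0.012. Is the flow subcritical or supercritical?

For a circular section of diameter D = 2.26 m at depth y = 1.12 m, the central angle is θ = 2 arccos(1 − 2y/D) = 3.124 rad. Then A = (D²/8)(θ − sin θ) = 1.983 m² and P = Dθ/2 = 3.53 m.
Hydraulic radius R = A/P = 1.983/3.53 = 0.5618 m.
V = (1/n) R^(2/3) √S = (1/0.012) × 0.5618^(2/3) × √0.0012 = 1.965 m/s. Hydraulic depth D_h = A/T = 1.983/2.26 = 0.8775 m.
Froude number Fr = V/√(g·D_h) = 1.965/√(9.81×0.8775) = 0.67, which is less than 1, so the flow is subcritical.

subcritical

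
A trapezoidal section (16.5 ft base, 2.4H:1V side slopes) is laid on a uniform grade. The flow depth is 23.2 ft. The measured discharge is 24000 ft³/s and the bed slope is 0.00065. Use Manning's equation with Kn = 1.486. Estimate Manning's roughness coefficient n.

n = 0.014

With bottom width b = 16.5 ft and side slope z = 2.4: A = (b + zy)y = (16.5 + 2.4×23.2)×23.2 = 1675 ft²; P = b + 2y√(1+z²) = 16.5 + 2×23.2×2.6 = 137.1 ft.
Hydraulic radius R = A/P = 1675/137.1 = 12.21 ft.
Rearranging Manning's equation: n = (1.486/Q) A R^(2/3) S^(1/2) = (1.486/24000) × 1675 × 12.21^(2/3) × √0.00065 = 0.014.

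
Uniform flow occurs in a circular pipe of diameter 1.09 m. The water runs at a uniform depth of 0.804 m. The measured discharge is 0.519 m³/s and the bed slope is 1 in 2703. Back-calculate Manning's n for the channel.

n = 0.013

For a circular section of diameter D = 1.09 m at depth y = 0.804 m, the central angle is θ = 2 arccos(1 − 2y/D) = 4.132 rad. Then A = (D²/8)(θ − sin θ) = 0.7379 m² and P = Dθ/2 = 2.252 m.
Hydraulic radius R = A/P = 0.7379/2.252 = 0.3277 m.
Rearranging Manning's equation: n = (1/Q) A R^(2/3) S^(1/2) = (1/0.519) × 0.7379 × 0.3277^(2/3) × √0.00037 = 0.013.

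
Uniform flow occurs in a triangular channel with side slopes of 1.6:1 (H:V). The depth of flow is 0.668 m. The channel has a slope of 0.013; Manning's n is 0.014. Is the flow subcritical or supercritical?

supercritical

For a triangular section with side slope z = 1.6: A = zy² = 1.6×0.668² = 0.714 m²; P = 2y√(1+z²) = 2×0.668×1.887 = 2.521 m.
Hydraulic radius R = A/P = 0.714/2.521 = 0.2832 m.
V = (1/n) R^(2/3) √S = (1/0.014) × 0.2832^(2/3) × √0.013 = 3.512 m/s. Hydraulic depth D_h = A/T = 0.714/2.138 = 0.334 m.
Froude number Fr = V/√(g·D_h) = 3.512/√(9.81×0.334) = 1.94, which is greater than 1, so the flow is supercritical.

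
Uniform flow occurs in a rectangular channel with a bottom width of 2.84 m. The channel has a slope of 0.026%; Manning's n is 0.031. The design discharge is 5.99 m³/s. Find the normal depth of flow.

y_n = 3.94 m

Manning's equation rearranged: A R^(2/3) = nQ / (1·√S) = 0.031 × 5.99 / (√0.00026) = 11.52.
Trying y = 4.3 m: A R^(2/3) = 12.76 — over.
Trying y = 3.21 m: A R^(2/3) = 9.022 — short.
Trying y = 3.94 m: A R^(2/3) = 11.51 — close enough.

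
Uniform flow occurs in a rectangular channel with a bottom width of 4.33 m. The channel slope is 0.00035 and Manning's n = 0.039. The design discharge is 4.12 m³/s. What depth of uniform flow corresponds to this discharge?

y_n = 1.95 m

Manning's equation rearranged: A R^(2/3) = nQ / (1·√S) = 0.039 × 4.12 / (√0.00035) = 8.589.
Trying y = 2.17 m: A R^(2/3) = 9.914 — too large.
Trying y = 1.36 m: A R^(2/3) = 5.223 — too small.
Trying y = 1.95 m: A R^(2/3) = 8.589 — close enough.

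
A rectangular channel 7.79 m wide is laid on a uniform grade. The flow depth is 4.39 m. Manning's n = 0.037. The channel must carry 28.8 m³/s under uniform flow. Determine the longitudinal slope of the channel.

S = 0.000369

Flow area A = b·y = 7.79 × 4.39 = 34.2 m². Wetted perimeter P = b + 2y = 7.79 + 2×4.39 = 16.57 m.
Hydraulic radius R = A/P = 34.2/16.57 = 2.064 m.
From Manning's equation, S = [nQ / (1 A R^(2/3))]² = [0.037 × 28.8 / (1 × 34.2 × 2.064^(2/3))]² = 0.000369.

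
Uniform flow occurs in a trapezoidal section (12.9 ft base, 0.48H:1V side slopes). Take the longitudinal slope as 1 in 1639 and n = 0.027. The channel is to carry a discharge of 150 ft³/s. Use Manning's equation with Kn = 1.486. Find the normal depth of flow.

Manning's equation rearranged: A R^(2/3) = nQ / (1.486·√S) = 0.027 × 150 / (1.486 × √0.0006101) = 110.3.
At y = 3.03 ft: A R^(2/3) = 73.94 — too small.
At y = 4.27 ft: A R^(2/3) = 128.4 — too large.
At y = 3.89 ft: A R^(2/3) = 110.5 — ≈ 110.3.

y_n = 3.89 ft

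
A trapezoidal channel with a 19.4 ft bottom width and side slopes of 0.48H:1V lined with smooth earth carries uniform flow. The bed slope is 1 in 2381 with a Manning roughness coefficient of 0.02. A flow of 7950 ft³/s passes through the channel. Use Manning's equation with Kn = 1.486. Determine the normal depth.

Manning's equation rearranged: A R^(2/3) = nQ / (1.486·√S) = 0.02 × 7950 / (1.486 × √0.00042) = 5221.
At y = 35.1 ft: A R^(2/3) = 7063 — too large.
At y = 29.9 ft: A R^(2/3) = 5222 — matches.

y_n = 29.9 ft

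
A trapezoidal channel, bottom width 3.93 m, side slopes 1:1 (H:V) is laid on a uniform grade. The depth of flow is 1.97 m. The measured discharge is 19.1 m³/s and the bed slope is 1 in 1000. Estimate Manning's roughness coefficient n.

n = 0.022

With bottom width b = 3.93 m and side slope z = 1: A = (b + zy)y = (3.93 + 1×1.97)×1.97 = 11.62 m²; P = b + 2y√(1+z²) = 3.93 + 2×1.97×1.414 = 9.502 m.
Hydraulic radius R = A/P = 11.62/9.502 = 1.223 m.
Rearranging Manning's equation: n = (1/Q) A R^(2/3) S^(1/2) = (1/19.1) × 11.62 × 1.223^(2/3) × √0.001 = 0.022.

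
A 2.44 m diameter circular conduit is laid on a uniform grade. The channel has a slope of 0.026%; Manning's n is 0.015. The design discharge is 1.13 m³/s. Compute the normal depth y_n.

Manning's equation rearranged: A R^(2/3) = nQ / (1·√S) = 0.015 × 1.13 / (√0.00026) = 1.051.
At y = 0.725 m: A R^(2/3) = 0.6465 — too small.
At y = 1.1 m: A R^(2/3) = 1.405 — too large.
At y = 0.937 m: A R^(2/3) = 1.052 — ≈ 1.051.

y_n = 0.937 m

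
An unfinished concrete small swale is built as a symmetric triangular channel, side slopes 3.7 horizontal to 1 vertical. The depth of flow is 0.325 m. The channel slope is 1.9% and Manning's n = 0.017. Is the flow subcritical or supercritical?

For a triangular section with side slope z = 3.7: A = zy² = 3.7×0.325² = 0.3908 m²; P = 2y√(1+z²) = 2×0.325×3.833 = 2.491 m.
Hydraulic radius R = A/P = 0.3908/2.491 = 0.1569 m.
V = (1/n) R^(2/3) √S = (1/0.017) × 0.1569^(2/3) × √0.019 = 2.358 m/s. Hydraulic depth D_h = A/T = 0.3908/2.405 = 0.1625 m.
Froude number Fr = V/√(g·D_h) = 2.358/√(9.81×0.1625) = 1.87, which is greater than 1, so the flow is supercritical.

supercritical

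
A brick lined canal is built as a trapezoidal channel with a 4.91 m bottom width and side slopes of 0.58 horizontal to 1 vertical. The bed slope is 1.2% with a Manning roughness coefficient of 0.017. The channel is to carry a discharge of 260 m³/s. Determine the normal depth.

y_n = 3.69 m

Manning's equation rearranged: A R^(2/3) = nQ / (1·√S) = 0.017 × 260 / (√0.012) = 40.35.
At y = 4.03 m: A R^(2/3) = 47.18 — high.
At y = 2.99 m: A R^(2/3) = 28.08 — low.
At y = 3.69 m: A R^(2/3) = 40.4 — matches.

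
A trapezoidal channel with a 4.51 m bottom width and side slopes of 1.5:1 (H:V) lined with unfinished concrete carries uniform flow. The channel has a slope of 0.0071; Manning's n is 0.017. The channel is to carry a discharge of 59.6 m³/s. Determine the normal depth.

Manning's equation rearranged: A R^(2/3) = nQ / (1·√S) = 0.017 × 59.6 / (√0.0071) = 12.02.
Try y = 1.19 m: A R^(2/3) = 6.728 — too small.
Try y = 1.99 m: A R^(2/3) = 17.55 — too large.
Try y = 1.63 m: A R^(2/3) = 12.02 — matches.

y_n = 1.63 m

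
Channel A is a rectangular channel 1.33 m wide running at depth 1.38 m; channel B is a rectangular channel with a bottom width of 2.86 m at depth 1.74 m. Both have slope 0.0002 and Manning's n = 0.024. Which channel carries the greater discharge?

Channel A: Flow area A = b·y = 1.33 × 1.38 = 1.835 m². Wetted perimeter P = b + 2y = 1.33 + 2×1.38 = 4.09 m. Hydraulic radius R = A/P = 1.835/4.09 = 0.4488 m. Q_A = (1/0.024)·1.835·0.4488^(2/3)·√0.0002 = 0.6339 m³/s.
Channel B: Flow area A = b·y = 2.86 × 1.74 = 4.976 m². Wetted perimeter P = b + 2y = 2.86 + 2×1.74 = 6.34 m. Hydraulic radius R = A/P = 4.976/6.34 = 0.7849 m. Q_B = (1/0.024)·4.976·0.7849^(2/3)·√0.0002 = 2.495 m³/s.
Q_A = 0.6339 m³/s vs Q_B = 2.495 m³/s, so channel B carries more.

channel B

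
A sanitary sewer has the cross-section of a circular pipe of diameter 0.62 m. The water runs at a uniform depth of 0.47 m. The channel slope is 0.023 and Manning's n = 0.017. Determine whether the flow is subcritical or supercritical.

For a circular section of diameter D = 0.62 m at depth y = 0.47 m, the central angle is θ = 2 arccos(1 − 2y/D) = 4.226 rad. Then A = (D²/8)(θ − sin θ) = 0.2456 m² and P = Dθ/2 = 1.31 m.
Hydraulic radius R = A/P = 0.2456/1.31 = 0.1874 m.
V = (1/n) R^(2/3) √S = (1/0.017) × 0.1874^(2/3) × √0.023 = 2.922 m/s. Hydraulic depth D_h = A/T = 0.2456/0.531 = 0.4624 m.
Froude number Fr = V/√(g·D_h) = 2.922/√(9.81×0.4624) = 1.37, which is greater than 1, so the flow is supercritical.

supercritical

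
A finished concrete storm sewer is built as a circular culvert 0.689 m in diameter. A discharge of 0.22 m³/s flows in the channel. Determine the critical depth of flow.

y_c = 0.291 m

At critical depth, Q² T / (g A³) = 1, i.e. A³/T = Q²/g = 0.22²/9.81 = 0.004934.
Trying y = 0.26 m: A³/T = 0.003198 — too small.
Trying y = 0.37 m: A³/T = 0.01235 — too large.
Trying y = 0.291 m: A³/T = 0.00493 — matches.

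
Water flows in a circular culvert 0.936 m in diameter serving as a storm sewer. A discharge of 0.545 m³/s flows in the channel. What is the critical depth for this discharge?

y_c = 0.426 m

At critical depth, Q² T / (g A³) = 1, i.e. A³/T = Q²/g = 0.545²/9.81 = 0.03028.
Try y = 0.47 m: A³/T = 0.04422 — high.
Try y = 0.309 m: A³/T = 0.008835 — low.
Try y = 0.426 m: A³/T = 0.03037 — matches.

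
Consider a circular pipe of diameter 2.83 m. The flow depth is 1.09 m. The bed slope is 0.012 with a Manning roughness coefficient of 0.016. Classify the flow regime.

supercritical

For a circular section of diameter D = 2.83 m at depth y = 1.09 m, the central angle is θ = 2 arccos(1 − 2y/D) = 2.678 rad. Then A = (D²/8)(θ − sin θ) = 2.233 m² and P = Dθ/2 = 3.789 m.
Hydraulic radius R = A/P = 2.233/3.789 = 0.5894 m.
V = (1/n) R^(2/3) √S = (1/0.016) × 0.5894^(2/3) × √0.012 = 4.813 m/s. Hydraulic depth D_h = A/T = 2.233/2.754 = 0.8109 m.
Froude number Fr = V/√(g·D_h) = 4.813/√(9.81×0.8109) = 1.71, which is greater than 1, so the flow is supercritical.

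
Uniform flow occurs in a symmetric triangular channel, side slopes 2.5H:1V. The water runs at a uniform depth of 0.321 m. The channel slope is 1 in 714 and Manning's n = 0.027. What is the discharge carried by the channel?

Q = 0.1 m³/s

For a triangular section with side slope z = 2.5: A = zy² = 2.5×0.321² = 0.2576 m²; P = 2y√(1+z²) = 2×0.321×2.693 = 1.729 m.
Hydraulic radius R = A/P = 0.2576/1.729 = 0.149 m.
Manning's equation: Q = (1/n) A R^(2/3) S^(1/2) = (1/0.027) × 0.2576 × 0.149^(2/3) × 0.001401^(1/2) = 0.1 m³/s.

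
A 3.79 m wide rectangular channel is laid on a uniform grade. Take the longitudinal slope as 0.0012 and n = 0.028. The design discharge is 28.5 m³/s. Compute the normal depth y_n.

Manning's equation rearranged: A R^(2/3) = nQ / (1·√S) = 0.028 × 28.5 / (√0.0012) = 23.04.
At y = 3.46 m: A R^(2/3) = 15.01 — short.
At y = 5.71 m: A R^(2/3) = 27.38 — over.
At y = 4.93 m: A R^(2/3) = 23.04 — ≈ 23.04.

y_n = 4.93 m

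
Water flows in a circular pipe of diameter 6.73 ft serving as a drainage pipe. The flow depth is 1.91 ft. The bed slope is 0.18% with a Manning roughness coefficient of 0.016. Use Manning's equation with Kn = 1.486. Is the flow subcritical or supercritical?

subcritical

For a circular section of diameter D = 6.73 ft at depth y = 1.91 ft, the central angle is θ = 2 arccos(1 − 2y/D) = 2.247 rad. Then A = (D²/8)(θ − sin θ) = 8.309 ft² and P = Dθ/2 = 7.562 ft.
Hydraulic radius R = A/P = 8.309/7.562 = 1.099 ft.
V = (1.486/n) R^(2/3) √S = (1.486/0.016) × 1.099^(2/3) × √0.0018 = 4.196 ft/s. Hydraulic depth D_h = A/T = 8.309/6.068 = 1.369 ft.
Froude number Fr = V/√(g·D_h) = 4.196/√(32.2×1.369) = 0.632, which is less than 1, so the flow is subcritical.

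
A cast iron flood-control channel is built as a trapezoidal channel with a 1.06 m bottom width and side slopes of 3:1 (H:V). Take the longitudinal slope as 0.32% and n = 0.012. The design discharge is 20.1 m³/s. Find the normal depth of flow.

Manning's equation rearranged: A R^(2/3) = nQ / (1·√S) = 0.012 × 20.1 / (√0.0032) = 4.264.
Try y = 0.944 m: A R^(2/3) = 2.384 — too small.
Try y = 1.31 m: A R^(2/3) = 5.151 — too large.
Try y = 1.21 m: A R^(2/3) = 4.264 — close enough.

y_n = 1.21 m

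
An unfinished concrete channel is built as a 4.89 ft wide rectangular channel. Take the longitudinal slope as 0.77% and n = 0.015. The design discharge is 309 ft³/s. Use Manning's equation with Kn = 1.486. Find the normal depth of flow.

Manning's equation rearranged: A R^(2/3) = nQ / (1.486·√S) = 0.015 × 309 / (1.486 × √0.0077) = 35.55.
Try y = 3.57 ft: A R^(2/3) = 22.38 — short.
Try y = 6.48 ft: A R^(2/3) = 46.46 — over.
Try y = 5.18 ft: A R^(2/3) = 35.53 — ≈ 35.55.

y_n = 5.18 ft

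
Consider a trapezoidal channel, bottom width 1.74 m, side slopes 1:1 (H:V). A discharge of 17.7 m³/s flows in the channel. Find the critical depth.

y_c = 1.61 m

At critical depth, Q² T / (g A³) = 1, i.e. A³/T = Q²/g = 17.7²/9.81 = 31.94.
Try y = 1.79 m: A³/T = 47.42 — high.
Try y = 1.45 m: A³/T = 21.33 — low.
Try y = 1.61 m: A³/T = 31.63 — close enough.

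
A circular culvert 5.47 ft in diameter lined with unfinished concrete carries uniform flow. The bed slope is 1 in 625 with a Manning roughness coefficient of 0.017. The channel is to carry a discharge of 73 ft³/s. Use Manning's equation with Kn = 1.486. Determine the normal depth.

Manning's equation rearranged: A R^(2/3) = nQ / (1.486·√S) = 0.017 × 73 / (1.486 × √0.0016) = 20.88.
Try y = 3.86 ft: A R^(2/3) = 24.5 — high.
Try y = 3.44 ft: A R^(2/3) = 20.88 — matches.

y_n = 3.44 ft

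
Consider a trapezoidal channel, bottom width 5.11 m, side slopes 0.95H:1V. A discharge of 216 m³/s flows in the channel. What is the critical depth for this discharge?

At critical depth, Q² T / (g A³) = 1, i.e. A³/T = Q²/g = 216²/9.81 = 4756.
Try y = 3.05 m: A³/T = 1336 — low.
Try y = 4.33 m: A³/T = 4776 — ≈ 4756.

y_c = 4.33 m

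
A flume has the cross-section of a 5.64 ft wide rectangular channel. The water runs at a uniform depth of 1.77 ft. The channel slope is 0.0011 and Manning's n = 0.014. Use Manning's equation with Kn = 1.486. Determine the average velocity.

V = 3.72 ft/s

Flow area A = b·y = 5.64 × 1.77 = 9.983 ft². Wetted perimeter P = b + 2y = 5.64 + 2×1.77 = 9.18 ft.
Hydraulic radius R = A/P = 9.983/9.18 = 1.087 ft.
From Manning's equation, V = (1.486/n) R^(2/3) S^(1/2) = (1.486/0.014) × 1.087^(2/3) × 0.0011^(1/2) = 3.72 ft/s.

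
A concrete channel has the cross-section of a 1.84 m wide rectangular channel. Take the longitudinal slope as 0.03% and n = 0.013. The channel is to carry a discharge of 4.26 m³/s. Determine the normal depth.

y_n = 2.3 m

Manning's equation rearranged: A R^(2/3) = nQ / (1·√S) = 0.013 × 4.26 / (√0.0003) = 3.197.
Trying y = 1.89 m: A R^(2/3) = 2.525 — low.
Trying y = 2.3 m: A R^(2/3) = 3.199 — ≈ 3.197.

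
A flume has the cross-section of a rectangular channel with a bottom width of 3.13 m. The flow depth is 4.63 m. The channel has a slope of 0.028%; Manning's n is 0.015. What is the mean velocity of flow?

V = 1.24 m/s

Flow area A = b·y = 3.13 × 4.63 = 14.49 m². Wetted perimeter P = b + 2y = 3.13 + 2×4.63 = 12.39 m.
Hydraulic radius R = A/P = 14.49/12.39 = 1.17 m.
From Manning's equation, V = (1/n) R^(2/3) S^(1/2) = (1/0.015) × 1.17^(2/3) × 0.00028^(1/2) = 1.24 m/s.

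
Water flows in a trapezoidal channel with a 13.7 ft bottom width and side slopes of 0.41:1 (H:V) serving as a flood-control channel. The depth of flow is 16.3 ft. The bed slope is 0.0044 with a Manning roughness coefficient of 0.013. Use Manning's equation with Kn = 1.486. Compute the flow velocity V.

With bottom width b = 13.7 ft and side slope z = 0.41: A = (b + zy)y = (13.7 + 0.41×16.3)×16.3 = 332.2 ft²; P = b + 2y√(1+z²) = 13.7 + 2×16.3×1.081 = 48.93 ft.
Hydraulic radius R = A/P = 332.2/48.93 = 6.79 ft.
From Manning's equation, V = (1.486/n) R^(2/3) S^(1/2) = (1.486/0.013) × 6.79^(2/3) × 0.0044^(1/2) = 27.2 ft/s.

V = 27.2 ft/s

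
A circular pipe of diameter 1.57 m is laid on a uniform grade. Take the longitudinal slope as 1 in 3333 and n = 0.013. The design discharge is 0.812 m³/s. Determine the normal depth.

y_n = 0.865 m

Manning's equation rearranged: A R^(2/3) = nQ / (1·√S) = 0.013 × 0.812 / (√0.0003) = 0.6094.
At y = 1.02 m: A R^(2/3) = 0.7845 — over.
At y = 0.605 m: A R^(2/3) = 0.3266 — short.
At y = 0.865 m: A R^(2/3) = 0.6096 — ≈ 0.6094.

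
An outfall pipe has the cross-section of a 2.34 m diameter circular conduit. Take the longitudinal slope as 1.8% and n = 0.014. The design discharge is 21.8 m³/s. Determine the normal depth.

y_n = 1.52 m

Manning's equation rearranged: A R^(2/3) = nQ / (1·√S) = 0.014 × 21.8 / (√0.018) = 2.275.
Try y = 1.11 m: A R^(2/3) = 1.374 — short.
Try y = 1.79 m: A R^(2/3) = 2.805 — over.
Try y = 1.52 m: A R^(2/3) = 2.273 — matches.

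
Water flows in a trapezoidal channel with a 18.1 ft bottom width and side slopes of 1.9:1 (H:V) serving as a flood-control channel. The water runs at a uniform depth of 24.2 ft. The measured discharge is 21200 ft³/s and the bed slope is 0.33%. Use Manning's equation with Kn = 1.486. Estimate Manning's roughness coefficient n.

n = 0.034

With bottom width b = 18.1 ft and side slope z = 1.9: A = (b + zy)y = (18.1 + 1.9×24.2)×24.2 = 1551 ft²; P = b + 2y√(1+z²) = 18.1 + 2×24.2×2.147 = 122 ft.
Hydraulic radius R = A/P = 1551/122 = 12.71 ft.
Rearranging Manning's equation: n = (1.486/Q) A R^(2/3) S^(1/2) = (1.486/21200) × 1551 × 12.71^(2/3) × √0.0033 = 0.034.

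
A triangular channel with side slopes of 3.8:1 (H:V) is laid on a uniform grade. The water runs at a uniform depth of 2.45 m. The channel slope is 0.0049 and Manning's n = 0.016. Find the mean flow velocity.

V = 4.9 m/s

For a triangular section with side slope z = 3.8: A = zy² = 3.8×2.45² = 22.81 m²; P = 2y√(1+z²) = 2×2.45×3.929 = 19.25 m.
Hydraulic radius R = A/P = 22.81/19.25 = 1.185 m.
From Manning's equation, V = (1/n) R^(2/3) S^(1/2) = (1/0.016) × 1.185^(2/3) × 0.0049^(1/2) = 4.9 m/s.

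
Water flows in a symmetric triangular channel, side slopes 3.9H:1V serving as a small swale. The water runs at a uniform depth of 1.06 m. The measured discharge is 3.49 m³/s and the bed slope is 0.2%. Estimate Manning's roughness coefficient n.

For a triangular section with side slope z = 3.9: A = zy² = 3.9×1.06² = 4.382 m²; P = 2y√(1+z²) = 2×1.06×4.026 = 8.535 m.
Hydraulic radius R = A/P = 4.382/8.535 = 0.5134 m.
Rearranging Manning's equation: n = (1/Q) A R^(2/3) S^(1/2) = (1/3.49) × 4.382 × 0.5134^(2/3) × √0.002 = 0.036.

n = 0.036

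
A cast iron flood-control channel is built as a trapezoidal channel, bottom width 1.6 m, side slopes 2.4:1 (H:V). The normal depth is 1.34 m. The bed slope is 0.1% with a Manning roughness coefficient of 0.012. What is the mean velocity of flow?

V = 2.18 m/s

With bottom width b = 1.6 m and side slope z = 2.4: A = (b + zy)y = (1.6 + 2.4×1.34)×1.34 = 6.453 m²; P = b + 2y√(1+z²) = 1.6 + 2×1.34×2.6 = 8.568 m.
Hydraulic radius R = A/P = 6.453/8.568 = 0.7532 m.
From Manning's equation, V = (1/n) R^(2/3) S^(1/2) = (1/0.012) × 0.7532^(2/3) × 0.001^(1/2) = 2.18 m/s.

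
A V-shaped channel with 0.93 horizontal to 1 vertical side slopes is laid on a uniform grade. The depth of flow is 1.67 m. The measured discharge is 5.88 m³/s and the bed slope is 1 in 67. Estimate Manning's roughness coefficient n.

n = 0.037

For a triangular section with side slope z = 0.93: A = zy² = 0.93×1.67² = 2.594 m²; P = 2y√(1+z²) = 2×1.67×1.366 = 4.561 m.
Hydraulic radius R = A/P = 2.594/4.561 = 0.5686 m.
Rearranging Manning's equation: n = (1/Q) A R^(2/3) S^(1/2) = (1/5.88) × 2.594 × 0.5686^(2/3) × √0.01493 = 0.037.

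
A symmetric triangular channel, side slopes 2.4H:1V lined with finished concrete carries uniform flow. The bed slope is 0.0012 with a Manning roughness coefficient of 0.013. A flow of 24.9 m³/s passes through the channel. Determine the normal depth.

y_n = 2.02 m

Manning's equation rearranged: A R^(2/3) = nQ / (1·√S) = 0.013 × 24.9 / (√0.0012) = 9.344.
At y = 1.42 m: A R^(2/3) = 3.651 — short.
At y = 2.27 m: A R^(2/3) = 12.76 — over.
At y = 2.02 m: A R^(2/3) = 9.346 — matches.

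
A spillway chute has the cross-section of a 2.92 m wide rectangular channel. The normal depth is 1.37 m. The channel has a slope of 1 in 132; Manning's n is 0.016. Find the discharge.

Q = 17.3 m³/s

Flow area A = b·y = 2.92 × 1.37 = 4 m². Wetted perimeter P = b + 2y = 2.92 + 2×1.37 = 5.66 m.
Hydraulic radius R = A/P = 4/5.66 = 0.7068 m.
Manning's equation: Q = (1/n) A R^(2/3) S^(1/2) = (1/0.016) × 4 × 0.7068^(2/3) × 0.007576^(1/2) = 17.3 m³/s.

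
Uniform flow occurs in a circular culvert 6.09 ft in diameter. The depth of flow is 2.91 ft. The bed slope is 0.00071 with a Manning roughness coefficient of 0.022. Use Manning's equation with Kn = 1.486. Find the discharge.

Q = 32.1 ft³/s

For a circular section of diameter D = 6.09 ft at depth y = 2.91 ft, the central angle is θ = 2 arccos(1 − 2y/D) = 3.053 rad. Then A = (D²/8)(θ − sin θ) = 13.74 ft² and P = Dθ/2 = 9.296 ft.
Hydraulic radius R = A/P = 13.74/9.296 = 1.478 ft.
Manning's equation: Q = (1.486/n) A R^(2/3) S^(1/2) = (1.486/0.022) × 13.74 × 1.478^(2/3) × 0.00071^(1/2) = 32.1 ft³/s.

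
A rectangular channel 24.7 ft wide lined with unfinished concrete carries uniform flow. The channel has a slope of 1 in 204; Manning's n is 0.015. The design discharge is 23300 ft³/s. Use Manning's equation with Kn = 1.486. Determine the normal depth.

Manning's equation rearranged: A R^(2/3) = nQ / (1.486·√S) = 0.015 × 23300 / (1.486 × √0.004902) = 3359.
Trying y = 24.4 ft: A R^(2/3) = 2451 — too small.
Trying y = 31.7 ft: A R^(2/3) = 3360 — matches.

y_n = 31.7 ft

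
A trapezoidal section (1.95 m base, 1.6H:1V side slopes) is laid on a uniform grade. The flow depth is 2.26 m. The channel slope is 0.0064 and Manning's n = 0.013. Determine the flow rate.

With bottom width b = 1.95 m and side slope z = 1.6: A = (b + zy)y = (1.95 + 1.6×2.26)×2.26 = 12.58 m²; P = b + 2y√(1+z²) = 1.95 + 2×2.26×1.887 = 10.48 m.
Hydraulic radius R = A/P = 12.58/10.48 = 1.2 m.
Manning's equation: Q = (1/n) A R^(2/3) S^(1/2) = (1/0.013) × 12.58 × 1.2^(2/3) × 0.0064^(1/2) = 87.4 m³/s.

Q = 87.4 m³/s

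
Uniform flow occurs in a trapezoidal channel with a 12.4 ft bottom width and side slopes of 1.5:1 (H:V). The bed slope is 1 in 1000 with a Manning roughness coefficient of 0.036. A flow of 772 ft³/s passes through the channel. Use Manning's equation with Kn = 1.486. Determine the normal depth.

Manning's equation rearranged: A R^(2/3) = nQ / (1.486·√S) = 0.036 × 772 / (1.486 × √0.001) = 591.4.
Try y = 9.4 ft: A R^(2/3) = 764.9 — over.
Try y = 7.26 ft: A R^(2/3) = 452.9 — short.
Try y = 8.29 ft: A R^(2/3) = 591.4 — matches.

y_n = 8.29 ft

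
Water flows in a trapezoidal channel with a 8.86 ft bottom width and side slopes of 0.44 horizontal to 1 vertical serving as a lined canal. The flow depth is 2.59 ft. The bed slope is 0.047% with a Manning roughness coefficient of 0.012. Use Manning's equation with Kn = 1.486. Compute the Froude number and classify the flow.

subcritical

With bottom width b = 8.86 ft and side slope z = 0.44: A = (b + zy)y = (8.86 + 0.44×2.59)×2.59 = 25.9 ft²; P = b + 2y√(1+z²) = 8.86 + 2×2.59×1.093 = 14.52 ft.
Hydraulic radius R = A/P = 25.9/14.52 = 1.784 ft.
V = (1.486/n) R^(2/3) √S = (1.486/0.012) × 1.784^(2/3) × √0.00047 = 3.949 ft/s. Hydraulic depth D_h = A/T = 25.9/11.14 = 2.325 ft.
Froude number Fr = V/√(g·D_h) = 3.949/√(32.2×2.325) = 0.456, which is less than 1, so the flow is subcritical.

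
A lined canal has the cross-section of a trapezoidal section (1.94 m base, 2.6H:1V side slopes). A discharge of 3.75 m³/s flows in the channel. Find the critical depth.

At critical depth, Q² T / (g A³) = 1, i.e. A³/T = Q²/g = 3.75²/9.81 = 1.433.
Trying y = 0.719 m: A³/T = 3.618 — too large.
Trying y = 0.467 m: A³/T = 0.7316 — too small.
Trying y = 0.562 m: A³/T = 1.436 — matches.

y_c = 0.562 m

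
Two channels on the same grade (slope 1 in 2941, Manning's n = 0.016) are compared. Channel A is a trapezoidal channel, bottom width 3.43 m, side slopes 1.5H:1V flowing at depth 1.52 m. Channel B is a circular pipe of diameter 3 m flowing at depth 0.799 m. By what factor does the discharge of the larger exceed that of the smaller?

Channel A: With bottom width b = 3.43 m and side slope z = 1.5: A = (b + zy)y = (3.43 + 1.5×1.52)×1.52 = 8.679 m²; P = b + 2y√(1+z²) = 3.43 + 2×1.52×1.803 = 8.91 m. Hydraulic radius R = A/P = 8.679/8.91 = 0.974 m. Q_A = (1/0.016)·8.679·0.974^(2/3)·√0.00034 = 9.829 m³/s.
Channel B: For a circular section of diameter D = 3 m at depth y = 0.799 m, the central angle is θ = 2 arccos(1 − 2y/D) = 2.169 rad. Then A = (D²/8)(θ − sin θ) = 1.511 m² and P = Dθ/2 = 3.254 m. Hydraulic radius R = A/P = 1.511/3.254 = 0.4643 m. Q_B = (1/0.016)·1.511·0.4643^(2/3)·√0.00034 = 1.044 m³/s.
The larger discharge is 9.829 m³/s and the smaller is 1.044 m³/s; the ratio is 9.42.

9.42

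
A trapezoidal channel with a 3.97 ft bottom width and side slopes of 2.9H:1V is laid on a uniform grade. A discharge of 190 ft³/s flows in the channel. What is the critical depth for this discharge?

At critical depth, Q² T / (g A³) = 1, i.e. A³/T = Q²/g = 190²/32.2 = 1121.
Try y = 1.8 ft: A³/T = 314.1 — too small.
Try y = 3.14 ft: A³/T = 3120 — too large.
Try y = 2.46 ft: A³/T = 1118 — ≈ 1121.

y_c = 2.46 ft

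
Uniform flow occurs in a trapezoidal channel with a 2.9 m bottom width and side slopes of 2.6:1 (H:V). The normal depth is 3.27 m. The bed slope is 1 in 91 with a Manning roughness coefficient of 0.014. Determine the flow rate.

With bottom width b = 2.9 m and side slope z = 2.6: A = (b + zy)y = (2.9 + 2.6×3.27)×3.27 = 37.28 m²; P = b + 2y√(1+z²) = 2.9 + 2×3.27×2.786 = 21.12 m.
Hydraulic radius R = A/P = 37.28/21.12 = 1.766 m.
Manning's equation: Q = (1/n) A R^(2/3) S^(1/2) = (1/0.014) × 37.28 × 1.766^(2/3) × 0.01099^(1/2) = 408 m³/s.

Q = 408 m³/s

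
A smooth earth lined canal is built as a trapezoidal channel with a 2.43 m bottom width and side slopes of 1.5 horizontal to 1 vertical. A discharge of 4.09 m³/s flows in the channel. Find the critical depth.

y_c = 0.582 m

At critical depth, Q² T / (g A³) = 1, i.e. A³/T = Q²/g = 4.09²/9.81 = 1.705.
Trying y = 0.501 m: A³/T = 1.03 — low.
Trying y = 0.693 m: A³/T = 3.083 — high.
Trying y = 0.582 m: A³/T = 1.701 — ≈ 1.705.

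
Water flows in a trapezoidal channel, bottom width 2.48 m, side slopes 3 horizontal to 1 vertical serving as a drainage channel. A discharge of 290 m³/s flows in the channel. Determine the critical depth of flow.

At critical depth, Q² T / (g A³) = 1, i.e. A³/T = Q²/g = 290²/9.81 = 8573.
Try y = 3.36 m: A³/T = 3320 — too small.
Try y = 4.14 m: A³/T = 8592 — close enough.

y_c = 4.14 m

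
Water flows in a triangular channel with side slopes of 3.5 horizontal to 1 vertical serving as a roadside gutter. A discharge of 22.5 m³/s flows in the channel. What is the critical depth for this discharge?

At critical depth, Q² T / (g A³) = 1, i.e. A³/T = Q²/g = 22.5²/9.81 = 51.61.
Trying y = 1.79 m: A³/T = 112.6 — high.
Trying y = 1.53 m: A³/T = 51.35 — close enough.

y_c = 1.53 m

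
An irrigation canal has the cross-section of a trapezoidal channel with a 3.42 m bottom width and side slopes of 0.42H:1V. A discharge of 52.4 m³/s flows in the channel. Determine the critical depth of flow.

y_c = 2.58 m

At critical depth, Q² T / (g A³) = 1, i.e. A³/T = Q²/g = 52.4²/9.81 = 279.9.
Try y = 3.15 m: A³/T = 549.8 — over.
Try y = 1.82 m: A³/T = 89.25 — short.
Try y = 2.58 m: A³/T = 280.8 — ≈ 279.9.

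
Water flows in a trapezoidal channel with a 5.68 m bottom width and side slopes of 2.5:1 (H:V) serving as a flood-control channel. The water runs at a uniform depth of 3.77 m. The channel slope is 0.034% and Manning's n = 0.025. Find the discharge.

With bottom width b = 5.68 m and side slope z = 2.5: A = (b + zy)y = (5.68 + 2.5×3.77)×3.77 = 56.95 m²; P = b + 2y√(1+z²) = 5.68 + 2×3.77×2.693 = 25.98 m.
Hydraulic radius R = A/P = 56.95/25.98 = 2.192 m.
Manning's equation: Q = (1/n) A R^(2/3) S^(1/2) = (1/0.025) × 56.95 × 2.192^(2/3) × 0.00034^(1/2) = 70.9 m³/s.

Q = 70.9 m³/s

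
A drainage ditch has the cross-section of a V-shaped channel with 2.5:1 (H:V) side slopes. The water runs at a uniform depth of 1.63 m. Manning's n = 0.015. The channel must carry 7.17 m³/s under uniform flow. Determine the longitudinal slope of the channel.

S = 0.00038

For a triangular section with side slope z = 2.5: A = zy² = 2.5×1.63² = 6.642 m²; P = 2y√(1+z²) = 2×1.63×2.693 = 8.778 m.
Hydraulic radius R = A/P = 6.642/8.778 = 0.7567 m.
From Manning's equation, S = [nQ / (1 A R^(2/3))]² = [0.015 × 7.17 / (1 × 6.642 × 0.7567^(2/3))]² = 0.00038.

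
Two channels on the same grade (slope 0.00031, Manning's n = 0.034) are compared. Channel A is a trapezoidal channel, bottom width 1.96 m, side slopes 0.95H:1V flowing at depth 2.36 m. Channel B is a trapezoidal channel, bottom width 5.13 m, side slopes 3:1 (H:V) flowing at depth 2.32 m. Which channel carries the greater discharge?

Channel A: With bottom width b = 1.96 m and side slope z = 0.95: A = (b + zy)y = (1.96 + 0.95×2.36)×2.36 = 9.917 m²; P = b + 2y√(1+z²) = 1.96 + 2×2.36×1.379 = 8.47 m. Hydraulic radius R = A/P = 9.917/8.47 = 1.171 m. Q_A = (1/0.034)·9.917·1.171^(2/3)·√0.00031 = 5.704 m³/s.
Channel B: With bottom width b = 5.13 m and side slope z = 3: A = (b + zy)y = (5.13 + 3×2.32)×2.32 = 28.05 m²; P = b + 2y√(1+z²) = 5.13 + 2×2.32×3.162 = 19.8 m. Hydraulic radius R = A/P = 28.05/19.8 = 1.416 m. Q_B = (1/0.034)·28.05·1.416^(2/3)·√0.00031 = 18.32 m³/s.
Q_A = 5.704 m³/s vs Q_B = 18.32 m³/s, so channel B carries more.

channel B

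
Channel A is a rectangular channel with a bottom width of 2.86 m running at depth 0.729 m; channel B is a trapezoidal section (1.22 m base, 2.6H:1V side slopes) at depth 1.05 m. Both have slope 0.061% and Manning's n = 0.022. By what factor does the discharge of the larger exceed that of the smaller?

Channel A: Flow area A = b·y = 2.86 × 0.729 = 2.085 m². Wetted perimeter P = b + 2y = 2.86 + 2×0.729 = 4.318 m. Hydraulic radius R = A/P = 2.085/4.318 = 0.4828 m. Q_A = (1/0.022)·2.085·0.4828^(2/3)·√0.00061 = 1.441 m³/s.
Channel B: With bottom width b = 1.22 m and side slope z = 2.6: A = (b + zy)y = (1.22 + 2.6×1.05)×1.05 = 4.147 m²; P = b + 2y√(1+z²) = 1.22 + 2×1.05×2.786 = 7.07 m. Hydraulic radius R = A/P = 4.147/7.07 = 0.5866 m. Q_B = (1/0.022)·4.147·0.5866^(2/3)·√0.00061 = 3.263 m³/s.
The larger discharge is 3.263 m³/s and the smaller is 1.441 m³/s; the ratio is 2.26.

2.26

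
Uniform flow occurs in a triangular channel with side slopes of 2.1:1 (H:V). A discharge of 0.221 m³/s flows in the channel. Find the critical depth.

y_c = 0.296 m

At critical depth, Q² T / (g A³) = 1, i.e. A³/T = Q²/g = 0.221²/9.81 = 0.004979.
Trying y = 0.234 m: A³/T = 0.001547 — too small.
Trying y = 0.373 m: A³/T = 0.01592 — too large.
Trying y = 0.296 m: A³/T = 0.00501 — close enough.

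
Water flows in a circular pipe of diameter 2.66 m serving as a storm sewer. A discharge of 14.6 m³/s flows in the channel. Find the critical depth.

y_c = 1.72 m

At critical depth, Q² T / (g A³) = 1, i.e. A³/T = Q²/g = 14.6²/9.81 = 21.73.
Trying y = 1.18 m: A³/T = 5.103 — short.
Trying y = 1.93 m: A³/T = 33.93 — over.
Trying y = 1.72 m: A³/T = 21.59 — close enough.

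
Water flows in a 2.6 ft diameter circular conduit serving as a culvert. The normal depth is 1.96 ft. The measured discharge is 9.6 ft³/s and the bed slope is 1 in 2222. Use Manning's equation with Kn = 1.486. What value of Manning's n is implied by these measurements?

For a circular section of diameter D = 2.6 ft at depth y = 1.96 ft, the central angle is θ = 2 arccos(1 − 2y/D) = 4.207 rad. Then A = (D²/8)(θ − sin θ) = 4.294 ft² and P = Dθ/2 = 5.469 ft.
Hydraulic radius R = A/P = 4.294/5.469 = 0.7852 ft.
Rearranging Manning's equation: n = (1.486/Q) A R^(2/3) S^(1/2) = (1.486/9.6) × 4.294 × 0.7852^(2/3) × √0.00045 = 0.012.

n = 0.012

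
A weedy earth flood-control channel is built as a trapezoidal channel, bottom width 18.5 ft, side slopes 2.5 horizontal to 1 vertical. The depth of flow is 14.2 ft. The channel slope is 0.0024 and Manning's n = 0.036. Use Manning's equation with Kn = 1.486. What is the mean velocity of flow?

V = 8.14 ft/s

With bottom width b = 18.5 ft and side slope z = 2.5: A = (b + zy)y = (18.5 + 2.5×14.2)×14.2 = 766.8 ft²; P = b + 2y√(1+z²) = 18.5 + 2×14.2×2.693 = 94.97 ft.
Hydraulic radius R = A/P = 766.8/94.97 = 8.074 ft.
From Manning's equation, V = (1.486/n) R^(2/3) S^(1/2) = (1.486/0.036) × 8.074^(2/3) × 0.0024^(1/2) = 8.14 ft/s.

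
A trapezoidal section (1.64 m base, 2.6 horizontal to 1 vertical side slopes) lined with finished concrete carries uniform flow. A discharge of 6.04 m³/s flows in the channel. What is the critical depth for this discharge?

At critical depth, Q² T / (g A³) = 1, i.e. A³/T = Q²/g = 6.04²/9.81 = 3.719.
At y = 0.922 m: A³/T = 8.015 — high.
At y = 0.76 m: A³/T = 3.712 — close enough.

y_c = 0.76 m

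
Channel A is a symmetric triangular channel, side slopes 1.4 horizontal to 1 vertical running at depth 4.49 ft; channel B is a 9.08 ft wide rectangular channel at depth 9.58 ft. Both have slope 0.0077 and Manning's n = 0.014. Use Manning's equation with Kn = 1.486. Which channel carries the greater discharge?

channel B

Channel A: For a triangular section with side slope z = 1.4: A = zy² = 1.4×4.49² = 28.22 ft²; P = 2y√(1+z²) = 2×4.49×1.72 = 15.45 ft. Hydraulic radius R = A/P = 28.22/15.45 = 1.827 ft. Q_A = (1.486/0.014)·28.22·1.827^(2/3)·√0.0077 = 392.8 ft³/s.
Channel B: Flow area A = b·y = 9.08 × 9.58 = 86.99 ft². Wetted perimeter P = b + 2y = 9.08 + 2×9.58 = 28.24 ft. Hydraulic radius R = A/P = 86.99/28.24 = 3.08 ft. Q_B = (1.486/0.014)·86.99·3.08^(2/3)·√0.0077 = 1715 ft³/s.
Q_A = 392.8 ft³/s vs Q_B = 1715 ft³/s, so channel B carries more.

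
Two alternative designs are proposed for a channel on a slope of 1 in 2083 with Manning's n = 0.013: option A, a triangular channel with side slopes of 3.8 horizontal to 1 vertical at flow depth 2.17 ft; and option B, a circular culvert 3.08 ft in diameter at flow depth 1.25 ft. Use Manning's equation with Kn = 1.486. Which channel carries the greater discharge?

Channel A: For a triangular section with side slope z = 3.8: A = zy² = 3.8×2.17² = 17.89 ft²; P = 2y√(1+z²) = 2×2.17×3.929 = 17.05 ft. Hydraulic radius R = A/P = 17.89/17.05 = 1.049 ft. Q_A = (1.486/0.013)·17.89·1.049^(2/3)·√0.0004801 = 46.28 ft³/s.
Channel B: For a circular section of diameter D = 3.08 ft at depth y = 1.25 ft, the central angle is θ = 2 arccos(1 − 2y/D) = 2.763 rad. Then A = (D²/8)(θ − sin θ) = 2.837 ft² and P = Dθ/2 = 4.255 ft. Hydraulic radius R = A/P = 2.837/4.255 = 0.6669 ft. Q_B = (1.486/0.013)·2.837·0.6669^(2/3)·√0.0004801 = 5.425 ft³/s.
Q_A = 46.28 ft³/s vs Q_B = 5.425 ft³/s, so channel A carries more.

channel A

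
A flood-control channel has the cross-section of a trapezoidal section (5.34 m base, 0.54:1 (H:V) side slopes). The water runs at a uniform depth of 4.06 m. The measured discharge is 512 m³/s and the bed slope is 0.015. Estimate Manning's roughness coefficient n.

With bottom width b = 5.34 m and side slope z = 0.54: A = (b + zy)y = (5.34 + 0.54×4.06)×4.06 = 30.58 m²; P = b + 2y√(1+z²) = 5.34 + 2×4.06×1.136 = 14.57 m.
Hydraulic radius R = A/P = 30.58/14.57 = 2.099 m.
Rearranging Manning's equation: n = (1/Q) A R^(2/3) S^(1/2) = (1/512) × 30.58 × 2.099^(2/3) × √0.015 = 0.012.

n = 0.012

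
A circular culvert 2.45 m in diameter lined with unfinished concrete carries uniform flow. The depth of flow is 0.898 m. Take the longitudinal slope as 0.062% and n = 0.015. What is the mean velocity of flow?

V = 1.03 m/s

For a circular section of diameter D = 2.45 m at depth y = 0.898 m, the central angle is θ = 2 arccos(1 − 2y/D) = 2.601 rad. Then A = (D²/8)(θ − sin θ) = 1.566 m² and P = Dθ/2 = 3.186 m.
Hydraulic radius R = A/P = 1.566/3.186 = 0.4913 m.
From Manning's equation, V = (1/n) R^(2/3) S^(1/2) = (1/0.015) × 0.4913^(2/3) × 0.00062^(1/2) = 1.03 m/s.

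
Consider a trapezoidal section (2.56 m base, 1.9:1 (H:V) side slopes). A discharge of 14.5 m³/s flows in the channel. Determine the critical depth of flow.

At critical depth, Q² T / (g A³) = 1, i.e. A³/T = Q²/g = 14.5²/9.81 = 21.43.
Try y = 0.909 m: A³/T = 9.84 — too small.
Try y = 1.3 m: A³/T = 37.28 — too large.
Try y = 1.12 m: A³/T = 21.24 — close enough.

y_c = 1.12 m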